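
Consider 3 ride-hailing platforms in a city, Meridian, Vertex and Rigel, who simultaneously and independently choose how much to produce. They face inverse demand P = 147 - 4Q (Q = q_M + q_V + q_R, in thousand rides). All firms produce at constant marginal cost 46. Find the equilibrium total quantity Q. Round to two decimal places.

18.94

A representative firm's profit is π_i = q_i(147 - 4Q) - 46q_i.
Setting ∂π_i/∂q_i = 0 with rivals' quantities fixed: 101 - 8q_i - 4·Σ_{j≠i} q_j = 0.
With identical firms every q_j equals q_i, so Σ_{j≠i} q_j = 2q_i and 101 = 16q_i, giving q_i = 101/16.
Total output Q = 101/16 + 101/16 + 101/16 = 303/16.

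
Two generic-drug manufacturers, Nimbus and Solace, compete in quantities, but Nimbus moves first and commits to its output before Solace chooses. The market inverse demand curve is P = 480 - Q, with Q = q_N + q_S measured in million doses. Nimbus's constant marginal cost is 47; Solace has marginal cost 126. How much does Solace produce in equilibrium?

The follower Solace best-responds to any q_N: π_S = (480 - Q)q_S - 126q_S.
Follower FOC: 354 - q_N - 2q_S = 0, so q_S(q_N) = (354 - q_N)/2.
The leader anticipates this reaction. Substituting into P = 480 - Q gives P = 303 - (1/2)q_N, so π_N = (303 - (1/2)q_N)q_N - 47q_N.
The leader's first-order condition 256 - q_N = 0 yields q_N = 256.
Then q_S = (354 - 256)/2 = 49.

49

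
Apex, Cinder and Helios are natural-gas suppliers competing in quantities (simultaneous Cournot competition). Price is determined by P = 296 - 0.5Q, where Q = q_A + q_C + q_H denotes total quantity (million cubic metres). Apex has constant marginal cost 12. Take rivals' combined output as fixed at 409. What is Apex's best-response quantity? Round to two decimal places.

With rivals' combined output fixed at 409, Apex's profit is π_A = (296 - (1/2)·409 - (1/2)q_A)q_A - (12q_A) = (183/2 - (1/2)q_A)q_A - (12q_A).
∂π_A/∂q_A = 159/2 - q_A = 0, so q_A = 159/2.

79.50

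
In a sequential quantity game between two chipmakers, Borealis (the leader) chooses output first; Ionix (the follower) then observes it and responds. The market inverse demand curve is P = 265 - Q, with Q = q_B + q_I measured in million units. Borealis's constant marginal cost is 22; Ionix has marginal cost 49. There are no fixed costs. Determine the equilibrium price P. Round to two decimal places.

89.50

Solve by backward induction. Given q_B, the follower Ionix maximises π_I = (265 - q_B - q_I)q_I - 49q_I.
∂π_I/∂q_I = 216 - q_B - 2q_I = 0 gives the reaction function q_I = (216 - q_B)/2.
Borealis substitutes q_I(q_B) into its own profit: π_B = q_B(265 - q_B - (216 - q_B)/2) - 22q_B = (157 - (1/2)q_B)q_B - 22q_B.
Maximising: ∂π_B/∂q_B = 135 - q_B = 0, giving q_B = 135.
Then q_I = (216 - 135)/2 = 81/2.
Total output Q = 351/2, so price P = 265 - 351/2 = 179/2.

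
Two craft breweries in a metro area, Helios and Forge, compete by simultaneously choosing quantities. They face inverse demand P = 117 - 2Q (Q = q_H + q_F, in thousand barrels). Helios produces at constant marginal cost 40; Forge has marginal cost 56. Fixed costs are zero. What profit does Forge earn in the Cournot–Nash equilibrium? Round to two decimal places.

Helios's profit: π_H = (117 - 2Q)q_H - (40q_H). Setting ∂π_H/∂q_H = 0: 77 - 4q_H - 2(q_F) = 0.
Forge's first-order condition: 61 - 4q_F - 2(q_H) = 0.
Best responses: q_H = (77 - 2q_F)/4, q_F = (61 - 2q_H)/4.
Solving the pair: q_H = 31/2, q_F = 15/2.
Price P = 117 - 2·23 = 71.
Forge's profit: (71 - 56)·(15/2) = 225/2.

112.50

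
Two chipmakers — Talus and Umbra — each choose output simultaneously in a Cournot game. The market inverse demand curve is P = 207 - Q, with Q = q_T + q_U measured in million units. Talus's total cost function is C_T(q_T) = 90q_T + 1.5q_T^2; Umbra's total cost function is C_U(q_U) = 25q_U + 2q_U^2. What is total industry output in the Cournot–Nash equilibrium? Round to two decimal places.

45.28

Talus's profit: π_T = (207 - Q)q_T - (90q_T + (3/2)q_T²). Setting ∂π_T/∂q_T = 0: 117 - 5q_T - (q_U) = 0.
Umbra's first-order condition: 182 - 6q_U - (q_T) = 0.
Rearranging gives the reaction functions q_T = (117 - q_U)/5 and q_U = (182 - q_T)/6.
Substituting one into the other gives q_T = 520/29 and q_U = 793/29.
Total output Q = 520/29 + 793/29 = 1313/29.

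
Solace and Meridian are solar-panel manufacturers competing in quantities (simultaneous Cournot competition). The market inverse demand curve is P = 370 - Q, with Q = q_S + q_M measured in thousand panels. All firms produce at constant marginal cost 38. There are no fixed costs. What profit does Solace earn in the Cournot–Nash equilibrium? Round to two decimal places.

A representative firm's profit is π_i = q_i(370 - Q) - 38q_i.
First-order condition (treating rivals' output as given): 332 - 2q_i - q_j = 0.
With identical firms every q_j equals q_i, so q_j = q_i and 332 = 3q_i, giving q_i = 332/3.
Price P = 370 - 664/3 = 446/3.
Solace's profit: (446/3 - 38)·(332/3) = 12247.1111.

12247.11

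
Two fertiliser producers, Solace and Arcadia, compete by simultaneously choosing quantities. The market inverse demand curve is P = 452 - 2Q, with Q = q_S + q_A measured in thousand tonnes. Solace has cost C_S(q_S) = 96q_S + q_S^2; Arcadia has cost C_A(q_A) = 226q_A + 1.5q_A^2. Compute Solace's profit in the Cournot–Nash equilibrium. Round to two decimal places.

Solace's profit: π_S = (452 - 2Q)q_S - (96q_S + q_S²). Setting ∂π_S/∂q_S = 0: 356 - 6q_S - 2(q_A) = 0.
Arcadia's profit: π_A = (452 - 2Q)q_A - (226q_A + (3/2)q_A²). Setting ∂π_A/∂q_A = 0: 226 - 7q_A - 2(q_S) = 0.
So q_S = (356 - 2q_A)/6 and q_A = (226 - 2q_S)/7.
Substituting one into the other gives q_S = 1020/19 and q_A = 322/19.
Price P = 452 - 2·(1342/19) = 310.7368.
Solace's profit: 310.7368·(1020/19) - 96·(1020/19) - (1020/19)² = 8645.9834.

8645.98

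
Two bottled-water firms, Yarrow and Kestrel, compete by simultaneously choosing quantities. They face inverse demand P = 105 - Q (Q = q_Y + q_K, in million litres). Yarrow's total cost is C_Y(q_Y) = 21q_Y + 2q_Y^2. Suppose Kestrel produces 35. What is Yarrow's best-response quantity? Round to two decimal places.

8.17

With the rival's output fixed at 35, Yarrow's profit is π_Y = (105 - 35 - q_Y)q_Y - (21q_Y + 2q_Y²) = (70 - q_Y)q_Y - (21q_Y + 2q_Y²).
∂π_Y/∂q_Y = 49 - 6q_Y = 0, so q_Y = 49/6.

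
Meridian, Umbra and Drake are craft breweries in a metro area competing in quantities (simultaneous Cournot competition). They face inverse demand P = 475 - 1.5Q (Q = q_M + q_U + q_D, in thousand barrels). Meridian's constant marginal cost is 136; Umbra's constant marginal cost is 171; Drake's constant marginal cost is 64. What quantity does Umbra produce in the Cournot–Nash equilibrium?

Meridian's profit: π_M = (475 - 1.5Q)q_M - (136q_M). Setting ∂π_M/∂q_M = 0: 339 - 3q_M - (3/2)(q_U + q_D) = 0.
Umbra's profit: π_U = (475 - 1.5Q)q_U - (171q_U). Setting ∂π_U/∂q_U = 0: 304 - 3q_U - (3/2)(q_M + q_D) = 0.
Drake's first-order condition: 411 - 3q_D - (3/2)(q_M + q_U) = 0.
Summing all 3 equations gives 1054 − 6Q = 0, hence Q = 527/3.
Back-substituting: q_M = (339 − 527/2)/(3/2) = 151/3, q_U = (304 − 527/2)/(3/2) = 27, q_D = (411 − 527/2)/(3/2) = 295/3.

27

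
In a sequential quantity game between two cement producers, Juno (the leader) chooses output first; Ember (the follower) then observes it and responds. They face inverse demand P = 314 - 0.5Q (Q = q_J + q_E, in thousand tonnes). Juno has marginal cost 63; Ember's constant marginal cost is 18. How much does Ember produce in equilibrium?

193

The follower Ember best-responds to any q_J: π_E = (314 - 0.5Q)q_E - 18q_E.
∂π_E/∂q_E = 296 - (1/2)q_J - q_E = 0 gives the reaction function q_E = (296 - (1/2)q_J).
The leader anticipates this reaction. Substituting into P = 314 - 0.5Q gives P = 166 - (1/4)q_J, so π_J = (166 - (1/4)q_J)q_J - 63q_J.
Leader FOC: 103 - (1/2)q_J = 0, so q_J = 206.
Then q_E = (296 - (1/2)·206) = 193.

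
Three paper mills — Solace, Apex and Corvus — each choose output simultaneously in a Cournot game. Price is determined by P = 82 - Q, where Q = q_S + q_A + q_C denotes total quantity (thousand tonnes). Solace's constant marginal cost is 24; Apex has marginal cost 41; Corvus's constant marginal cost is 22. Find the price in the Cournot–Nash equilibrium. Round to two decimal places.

42.25

Solace's profit: π_S = (82 - Q)q_S - (24q_S). Setting ∂π_S/∂q_S = 0: 58 - 2q_S - (q_A + q_C) = 0.
Apex's first-order condition: 41 - 2q_A - (q_S + q_C) = 0.
Corvus's profit: π_C = (82 - Q)q_C - (22q_C). Setting ∂π_C/∂q_C = 0: 60 - 2q_C - (q_S + q_A) = 0.
Summing all 3 equations gives 159 − 4Q = 0, hence Q = 159/4.
Back-substituting: q_S = (58 − 159/4) = 73/4, q_A = (41 − 159/4) = 5/4, q_C = (60 − 159/4) = 81/4.
Total output Q = 159/4, so price P = 82 - 159/4 = 169/4.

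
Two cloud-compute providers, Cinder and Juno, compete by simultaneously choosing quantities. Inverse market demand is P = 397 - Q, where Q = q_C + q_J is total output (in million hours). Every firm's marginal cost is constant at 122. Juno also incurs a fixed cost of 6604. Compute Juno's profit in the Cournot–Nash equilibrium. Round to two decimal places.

1798.78

Each firm earns π_i = (397 - Q)q_i - 122q_i.
First-order condition (treating rivals' output as given): 275 - 2q_i - q_j = 0.
By symmetry each firm produces the same amount; substituting q_j = q_i yields q_i = 275/3.
Price P = 397 - 550/3 = 641/3.
Juno's profit: (641/3 - 122)·(275/3) - 6604 = 1798.7778.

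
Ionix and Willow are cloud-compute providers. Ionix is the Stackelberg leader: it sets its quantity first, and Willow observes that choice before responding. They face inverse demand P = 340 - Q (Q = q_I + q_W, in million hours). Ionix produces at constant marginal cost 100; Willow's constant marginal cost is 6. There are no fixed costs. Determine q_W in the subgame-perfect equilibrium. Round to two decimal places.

130.50

Solve by backward induction. Given q_I, the follower Willow maximises π_W = (340 - q_I - q_W)q_W - 6q_W.
∂π_W/∂q_W = 334 - q_I - 2q_W = 0 gives the reaction function q_W = (334 - q_I)/2.
The leader anticipates this reaction. Substituting into P = 340 - Q gives P = 173 - (1/2)q_I, so π_I = (173 - (1/2)q_I)q_I - 100q_I.
Leader FOC: 73 - q_I = 0, so q_I = 73.
Then q_W = (334 - 73)/2 = 261/2.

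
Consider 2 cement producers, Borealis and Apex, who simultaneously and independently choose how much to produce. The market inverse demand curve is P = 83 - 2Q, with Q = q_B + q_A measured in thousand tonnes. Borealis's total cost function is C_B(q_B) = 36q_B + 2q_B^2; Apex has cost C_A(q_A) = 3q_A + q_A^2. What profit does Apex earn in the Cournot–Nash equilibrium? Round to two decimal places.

Borealis's profit: π_B = (83 - 2Q)q_B - (36q_B + 2q_B²). Setting ∂π_B/∂q_B = 0: 47 - 8q_B - 2(q_A) = 0.
Apex's first-order condition: 80 - 6q_A - 2(q_B) = 0.
Rearranging gives the reaction functions q_B = (47 - 2q_A)/8 and q_A = (80 - 2q_B)/6.
Solving the pair: q_B = 61/22, q_A = 273/22.
Price P = 83 - 2·(167/11) = 579/11.
Apex's profit: (579/11)·(273/22) - 3·(273/22) - (273/22)² = 461.9566.

461.96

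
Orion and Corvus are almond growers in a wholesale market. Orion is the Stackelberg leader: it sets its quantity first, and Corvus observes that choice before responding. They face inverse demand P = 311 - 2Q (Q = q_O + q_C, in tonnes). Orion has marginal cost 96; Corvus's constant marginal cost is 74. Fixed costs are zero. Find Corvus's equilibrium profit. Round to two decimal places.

The follower Corvus best-responds to any q_O: π_C = (311 - 2Q)q_C - 74q_C.
Follower FOC: 237 - 2q_O - 4q_C = 0, so q_C(q_O) = (237 - 2q_O)/4.
The leader anticipates this reaction. Substituting into P = 311 - 2Q gives P = 385/2 - q_O, so π_O = (385/2 - q_O)q_O - 96q_O.
Maximising: ∂π_O/∂q_O = 193/2 - 2q_O = 0, giving q_O = 193/4.
Then q_C = (237 - 2·(193/4))/4 = 281/8.
Price P = 311 - 2·(667/8) = 577/4.
Corvus's profit: (577/4 - 74)·(281/8) = 2467.5313.

2467.53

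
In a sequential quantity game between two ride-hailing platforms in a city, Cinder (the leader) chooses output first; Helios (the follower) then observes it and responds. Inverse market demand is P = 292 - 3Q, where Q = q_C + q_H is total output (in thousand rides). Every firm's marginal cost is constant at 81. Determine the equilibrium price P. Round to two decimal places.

The follower Helios best-responds to any q_C: π_H = (292 - 3Q)q_H - 81q_H.
Setting the follower's marginal profit to zero, 211 - 3q_C - 6q_H = 0, i.e. q_H = (211 - 3q_C)/6.
Cinder substitutes q_H(q_C) into its own profit: π_C = q_C(292 - 3q_C - (211 - 3q_C)/2) - 81q_C = (373/2 - (3/2)q_C)q_C - 81q_C.
The leader's first-order condition 211/2 - 3q_C = 0 yields q_C = 211/6.
Then q_H = (211 - 3·(211/6))/6 = 211/12.
Total output Q = 211/4, so price P = 292 - 3·(211/4) = 535/4.

133.75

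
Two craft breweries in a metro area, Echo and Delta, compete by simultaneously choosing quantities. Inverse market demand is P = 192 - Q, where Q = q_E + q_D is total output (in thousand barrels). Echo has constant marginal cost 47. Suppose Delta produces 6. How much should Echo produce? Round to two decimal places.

69.50

With the rival's output fixed at 6, Echo's profit is π_E = (192 - 6 - q_E)q_E - (47q_E) = (186 - q_E)q_E - (47q_E).
∂π_E/∂q_E = 139 - 2q_E = 0, so q_E = 139/2.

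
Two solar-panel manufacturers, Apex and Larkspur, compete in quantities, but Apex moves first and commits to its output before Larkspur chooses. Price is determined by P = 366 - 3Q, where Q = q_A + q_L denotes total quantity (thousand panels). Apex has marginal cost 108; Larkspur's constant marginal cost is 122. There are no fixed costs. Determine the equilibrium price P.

176

Solve by backward induction. Given q_A, the follower Larkspur maximises π_L = (366 - 3q_A - 3q_L)q_L - 122q_L.
∂π_L/∂q_L = 244 - 3q_A - 6q_L = 0 gives the reaction function q_L = (244 - 3q_A)/6.
The leader anticipates this reaction. Substituting into P = 366 - 3Q gives P = 244 - (3/2)q_A, so π_A = (244 - (3/2)q_A)q_A - 108q_A.
Maximising: ∂π_A/∂q_A = 136 - 3q_A = 0, giving q_A = 136/3.
Then q_L = (244 - 3·(136/3))/6 = 18.
Total output Q = 190/3, so price P = 366 - 3·(190/3) = 176.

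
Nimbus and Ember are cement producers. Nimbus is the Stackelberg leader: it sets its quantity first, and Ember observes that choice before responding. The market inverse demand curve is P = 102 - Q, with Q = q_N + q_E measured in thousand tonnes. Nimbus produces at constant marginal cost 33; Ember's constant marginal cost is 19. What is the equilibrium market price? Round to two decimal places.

46.75

The follower Ember best-responds to any q_N: π_E = (102 - Q)q_E - 19q_E.
Follower FOC: 83 - q_N - 2q_E = 0, so q_E(q_N) = (83 - q_N)/2.
The leader anticipates this reaction. Substituting into P = 102 - Q gives P = 121/2 - (1/2)q_N, so π_N = (121/2 - (1/2)q_N)q_N - 33q_N.
Maximising: ∂π_N/∂q_N = 55/2 - q_N = 0, giving q_N = 55/2.
Then q_E = (83 - 55/2)/2 = 111/4.
Total output Q = 221/4, so price P = 102 - 221/4 = 187/4.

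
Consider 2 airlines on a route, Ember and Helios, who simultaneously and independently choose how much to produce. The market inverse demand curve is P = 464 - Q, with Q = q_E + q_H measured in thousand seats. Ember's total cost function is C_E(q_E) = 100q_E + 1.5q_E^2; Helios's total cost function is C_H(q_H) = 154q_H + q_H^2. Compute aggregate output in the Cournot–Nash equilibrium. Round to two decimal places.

122.74

Ember's profit: π_E = (464 - Q)q_E - (100q_E + (3/2)q_E²). Setting ∂π_E/∂q_E = 0: 364 - 5q_E - (q_H) = 0.
Helios's first-order condition: 310 - 4q_H - (q_E) = 0.
Best responses: q_E = (364 - q_H)/5, q_H = (310 - q_E)/4.
Substituting one into the other gives q_E = 1146/19 and q_H = 1186/19.
Total output Q = 1146/19 + 1186/19 = 122.7368.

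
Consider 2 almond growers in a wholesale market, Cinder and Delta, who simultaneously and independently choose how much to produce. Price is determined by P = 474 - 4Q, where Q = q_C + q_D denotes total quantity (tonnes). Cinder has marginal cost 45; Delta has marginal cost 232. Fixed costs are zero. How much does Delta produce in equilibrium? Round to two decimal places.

4.58

Cinder's profit: π_C = (474 - 4Q)q_C - (45q_C). Setting ∂π_C/∂q_C = 0: 429 - 8q_C - 4(q_D) = 0.
Delta's first-order condition: 242 - 8q_D - 4(q_C) = 0.
Best responses: q_C = (429 - 4q_D)/8, q_D = (242 - 4q_C)/8.
Substituting one into the other gives q_C = 154/3 and q_D = 55/12.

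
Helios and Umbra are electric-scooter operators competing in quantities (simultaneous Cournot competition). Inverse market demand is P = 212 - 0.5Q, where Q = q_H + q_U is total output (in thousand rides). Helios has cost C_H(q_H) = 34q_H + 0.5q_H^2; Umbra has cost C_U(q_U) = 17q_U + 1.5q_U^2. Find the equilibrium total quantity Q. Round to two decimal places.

118.13

Helios's profit: π_H = (212 - 0.5Q)q_H - (34q_H + (1/2)q_H²). Setting ∂π_H/∂q_H = 0: 178 - 2q_H - (1/2)(q_U) = 0.
Umbra's first-order condition: 195 - 4q_U - (1/2)(q_H) = 0.
Best responses: q_H = (178 - (1/2)q_U)/2, q_U = (195 - (1/2)q_H)/4.
Solving the pair: q_H = 79.2903, q_U = 1204/31.
Total output Q = 79.2903 + 1204/31 = 118.1290.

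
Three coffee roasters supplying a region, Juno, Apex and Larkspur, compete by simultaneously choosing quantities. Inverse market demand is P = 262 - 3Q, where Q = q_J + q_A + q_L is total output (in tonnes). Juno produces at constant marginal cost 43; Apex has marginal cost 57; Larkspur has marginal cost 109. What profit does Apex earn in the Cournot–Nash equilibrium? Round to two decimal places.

Juno's profit: π_J = (262 - 3Q)q_J - (43q_J). Setting ∂π_J/∂q_J = 0: 219 - 6q_J - 3(q_A + q_L) = 0.
Apex's first-order condition: 205 - 6q_A - 3(q_J + q_L) = 0.
Larkspur's first-order condition: 153 - 6q_L - 3(q_J + q_A) = 0.
Adding the 3 conditions: 577 − 6Q − 6Q = 0, i.e. Q = 577/12.
Back-substituting: q_J = (219 − 577/4)/3 = 299/12, q_A = (205 − 577/4)/3 = 81/4, q_L = (153 − 577/4)/3 = 35/12.
Price P = 262 - 3·(577/12) = 471/4.
Apex's profit: (471/4 - 57)·(81/4) = 1230.1875.

1230.19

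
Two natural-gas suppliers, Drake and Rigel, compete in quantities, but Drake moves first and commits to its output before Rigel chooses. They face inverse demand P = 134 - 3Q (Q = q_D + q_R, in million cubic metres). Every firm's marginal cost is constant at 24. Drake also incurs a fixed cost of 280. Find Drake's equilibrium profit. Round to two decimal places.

Solve by backward induction. Given q_D, the follower Rigel maximises π_R = (134 - 3q_D - 3q_R)q_R - 24q_R.
∂π_R/∂q_R = 110 - 3q_D - 6q_R = 0 gives the reaction function q_R = (110 - 3q_D)/6.
Drake substitutes q_R(q_D) into its own profit: π_D = q_D(134 - 3q_D - (110 - 3q_D)/2) - 24q_D = (79 - (3/2)q_D)q_D - 24q_D.
The leader's first-order condition 55 - 3q_D = 0 yields q_D = 55/3.
Then q_R = (110 - 3·(55/3))/6 = 55/6.
Price P = 134 - 3·(55/2) = 103/2.
Drake's profit: (103/2 - 24)·(55/3) - 280 = 1345/6.

224.17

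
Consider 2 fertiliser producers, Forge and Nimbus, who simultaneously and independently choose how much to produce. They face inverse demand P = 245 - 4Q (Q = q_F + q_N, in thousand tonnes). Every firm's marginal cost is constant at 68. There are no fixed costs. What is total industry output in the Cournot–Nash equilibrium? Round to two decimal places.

A representative firm's profit is π_i = q_i(245 - 4Q) - 68q_i.
First-order condition (treating rivals' output as given): 177 - 8q_i - 4q_j = 0.
With identical firms every q_j equals q_i, so q_j = q_i and 177 = 12q_i, giving q_i = 59/4.
Total output Q = 59/4 + 59/4 = 59/2.

29.50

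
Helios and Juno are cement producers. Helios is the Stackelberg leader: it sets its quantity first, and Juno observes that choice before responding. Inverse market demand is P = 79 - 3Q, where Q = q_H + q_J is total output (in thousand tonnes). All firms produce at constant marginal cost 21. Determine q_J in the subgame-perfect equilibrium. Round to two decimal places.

4.83

The follower Juno best-responds to any q_H: π_J = (79 - 3Q)q_J - 21q_J.
Setting the follower's marginal profit to zero, 58 - 3q_H - 6q_J = 0, i.e. q_J = (58 - 3q_H)/6.
Helios substitutes q_J(q_H) into its own profit: π_H = q_H(79 - 3q_H - (58 - 3q_H)/2) - 21q_H = (50 - (3/2)q_H)q_H - 21q_H.
The leader's first-order condition 29 - 3q_H = 0 yields q_H = 29/3.
Then q_J = (58 - 3·(29/3))/6 = 29/6.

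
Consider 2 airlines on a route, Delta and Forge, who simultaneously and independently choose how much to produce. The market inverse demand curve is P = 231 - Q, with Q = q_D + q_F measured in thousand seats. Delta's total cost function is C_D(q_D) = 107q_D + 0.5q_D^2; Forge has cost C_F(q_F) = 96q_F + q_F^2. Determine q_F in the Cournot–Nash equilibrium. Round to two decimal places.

25.55

Delta's profit: π_D = (231 - Q)q_D - (107q_D + (1/2)q_D²). Setting ∂π_D/∂q_D = 0: 124 - 3q_D - (q_F) = 0.
Forge's profit: π_F = (231 - Q)q_F - (96q_F + q_F²). Setting ∂π_F/∂q_F = 0: 135 - 4q_F - (q_D) = 0.
Best responses: q_D = (124 - q_F)/3, q_F = (135 - q_D)/4.
Substituting one into the other gives q_D = 361/11 and q_F = 281/11.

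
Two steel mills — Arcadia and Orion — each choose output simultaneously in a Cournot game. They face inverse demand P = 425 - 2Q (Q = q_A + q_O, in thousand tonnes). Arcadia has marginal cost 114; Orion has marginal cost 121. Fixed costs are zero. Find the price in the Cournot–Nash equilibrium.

220

Arcadia's profit: π_A = (425 - 2Q)q_A - (114q_A). Setting ∂π_A/∂q_A = 0: 311 - 4q_A - 2(q_O) = 0.
Orion's profit: π_O = (425 - 2Q)q_O - (121q_O). Setting ∂π_O/∂q_O = 0: 304 - 4q_O - 2(q_A) = 0.
Best responses: q_A = (311 - 2q_O)/4, q_O = (304 - 2q_A)/4.
Solving the pair: q_A = 53, q_O = 99/2.
Total output Q = 205/2, so price P = 425 - 2·(205/2) = 220.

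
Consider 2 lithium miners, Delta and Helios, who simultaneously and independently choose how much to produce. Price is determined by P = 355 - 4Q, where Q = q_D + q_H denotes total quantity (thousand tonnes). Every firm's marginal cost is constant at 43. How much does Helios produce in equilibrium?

26

A representative firm's profit is π_i = q_i(355 - 4Q) - 43q_i.
Setting ∂π_i/∂q_i = 0 with rivals' quantities fixed: 312 - 8q_i - 4q_j = 0.
By symmetry each firm produces the same amount; substituting q_j = q_i yields q_i = 312/12 = 26.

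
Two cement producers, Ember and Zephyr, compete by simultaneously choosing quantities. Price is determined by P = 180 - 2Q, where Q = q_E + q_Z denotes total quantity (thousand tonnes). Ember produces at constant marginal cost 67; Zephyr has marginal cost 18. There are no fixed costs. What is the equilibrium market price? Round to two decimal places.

88.33

Ember's profit: π_E = (180 - 2Q)q_E - (67q_E). Setting ∂π_E/∂q_E = 0: 113 - 4q_E - 2(q_Z) = 0.
Zephyr's profit: π_Z = (180 - 2Q)q_Z - (18q_Z). Setting ∂π_Z/∂q_Z = 0: 162 - 4q_Z - 2(q_E) = 0.
Best responses: q_E = (113 - 2q_Z)/4, q_Z = (162 - 2q_E)/4.
Substituting one into the other gives q_E = 32/3 and q_Z = 211/6.
Total output Q = 275/6, so price P = 180 - 2·(275/6) = 265/3.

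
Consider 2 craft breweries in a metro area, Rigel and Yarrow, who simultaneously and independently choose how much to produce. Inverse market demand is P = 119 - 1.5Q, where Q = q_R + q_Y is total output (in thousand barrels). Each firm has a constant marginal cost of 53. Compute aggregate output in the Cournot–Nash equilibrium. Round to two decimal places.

29.33

A representative firm's profit is π_i = q_i(119 - 1.5Q) - 53q_i.
First-order condition (treating rivals' output as given): 66 - 3q_i - (3/2)q_j = 0.
With identical firms every q_j equals q_i, so q_j = q_i and 66 = (9/2)q_i, giving q_i = 44/3.
Total output Q = 44/3 + 44/3 = 88/3.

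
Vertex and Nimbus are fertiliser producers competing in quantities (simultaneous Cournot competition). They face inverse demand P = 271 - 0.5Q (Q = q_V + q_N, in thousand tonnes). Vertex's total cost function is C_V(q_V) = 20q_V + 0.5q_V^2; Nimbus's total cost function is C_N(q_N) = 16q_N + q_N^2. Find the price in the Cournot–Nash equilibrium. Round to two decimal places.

Vertex's profit: π_V = (271 - 0.5Q)q_V - (20q_V + (1/2)q_V²). Setting ∂π_V/∂q_V = 0: 251 - 2q_V - (1/2)(q_N) = 0.
Nimbus's first-order condition: 255 - 3q_N - (1/2)(q_V) = 0.
Best responses: q_V = (251 - (1/2)q_N)/2, q_N = (255 - (1/2)q_V)/3.
Substituting one into the other gives q_V = 108.7826 and q_N = 1538/23.
Total output Q = 175.6522, so price P = 271 - (1/2)·175.6522 = 183.1739.

183.17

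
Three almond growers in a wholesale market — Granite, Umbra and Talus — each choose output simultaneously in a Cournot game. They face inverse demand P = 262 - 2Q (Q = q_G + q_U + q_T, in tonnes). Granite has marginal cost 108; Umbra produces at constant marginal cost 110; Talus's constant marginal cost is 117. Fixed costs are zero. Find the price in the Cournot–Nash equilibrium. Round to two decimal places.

149.25

Granite's profit: π_G = (262 - 2Q)q_G - (108q_G). Setting ∂π_G/∂q_G = 0: 154 - 4q_G - 2(q_U + q_T) = 0.
Umbra's profit: π_U = (262 - 2Q)q_U - (110q_U). Setting ∂π_U/∂q_U = 0: 152 - 4q_U - 2(q_G + q_T) = 0.
Talus's first-order condition: 145 - 4q_T - 2(q_G + q_U) = 0.
Adding the 3 first-order conditions: 451 − 8Q = 0, so Q = 451/8.
Back-substituting: q_G = (154 − 451/4)/2 = 165/8, q_U = (152 − 451/4)/2 = 157/8, q_T = (145 − 451/4)/2 = 129/8.
Total output Q = 451/8, so price P = 262 - 2·(451/8) = 597/4.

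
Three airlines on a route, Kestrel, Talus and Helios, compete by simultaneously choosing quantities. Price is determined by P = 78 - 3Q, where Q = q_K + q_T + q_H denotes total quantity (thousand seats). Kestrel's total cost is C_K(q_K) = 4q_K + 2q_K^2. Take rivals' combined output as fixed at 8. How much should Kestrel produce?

With rivals' combined output fixed at 8, Kestrel's profit is π_K = (78 - 3·8 - 3q_K)q_K - (4q_K + 2q_K²) = (54 - 3q_K)q_K - (4q_K + 2q_K²).
∂π_K/∂q_K = 50 - 10q_K = 0, so q_K = 5.

5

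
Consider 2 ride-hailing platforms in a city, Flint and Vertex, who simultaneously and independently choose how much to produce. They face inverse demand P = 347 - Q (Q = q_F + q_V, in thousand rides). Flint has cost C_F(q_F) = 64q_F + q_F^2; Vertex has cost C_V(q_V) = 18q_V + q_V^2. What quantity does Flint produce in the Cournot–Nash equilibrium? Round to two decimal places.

53.53

Flint's profit: π_F = (347 - Q)q_F - (64q_F + q_F²). Setting ∂π_F/∂q_F = 0: 283 - 4q_F - (q_V) = 0.
Vertex's first-order condition: 329 - 4q_V - (q_F) = 0.
Best responses: q_F = (283 - q_V)/4, q_V = (329 - q_F)/4.
Solving the pair: q_F = 803/15, q_V = 1033/15.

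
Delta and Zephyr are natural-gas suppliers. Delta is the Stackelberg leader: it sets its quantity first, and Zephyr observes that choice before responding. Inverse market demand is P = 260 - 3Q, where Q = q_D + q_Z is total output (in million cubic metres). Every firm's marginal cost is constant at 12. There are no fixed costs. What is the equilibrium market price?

The follower Zephyr best-responds to any q_D: π_Z = (260 - 3Q)q_Z - 12q_Z.
Follower FOC: 248 - 3q_D - 6q_Z = 0, so q_Z(q_D) = (248 - 3q_D)/6.
The leader anticipates this reaction. Substituting into P = 260 - 3Q gives P = 136 - (3/2)q_D, so π_D = (136 - (3/2)q_D)q_D - 12q_D.
The leader's first-order condition 124 - 3q_D = 0 yields q_D = 124/3.
Then q_Z = (248 - 3·(124/3))/6 = 62/3.
Total output Q = 62, so price P = 260 - 3·62 = 74.

74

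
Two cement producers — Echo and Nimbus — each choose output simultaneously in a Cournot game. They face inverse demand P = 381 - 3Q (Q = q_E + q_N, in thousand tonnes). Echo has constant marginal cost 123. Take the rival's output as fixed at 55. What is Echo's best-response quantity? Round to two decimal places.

15.50

With the rival's output fixed at 55, Echo's profit is π_E = (381 - 3·55 - 3q_E)q_E - (123q_E) = (216 - 3q_E)q_E - (123q_E).
∂π_E/∂q_E = 93 - 6q_E = 0, so q_E = 31/2.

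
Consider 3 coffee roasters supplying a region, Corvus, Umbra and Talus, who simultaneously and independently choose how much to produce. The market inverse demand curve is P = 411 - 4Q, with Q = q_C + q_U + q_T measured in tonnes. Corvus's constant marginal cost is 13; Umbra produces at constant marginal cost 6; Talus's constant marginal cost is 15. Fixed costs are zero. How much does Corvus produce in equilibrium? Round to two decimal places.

Corvus's profit: π_C = (411 - 4Q)q_C - (13q_C). Setting ∂π_C/∂q_C = 0: 398 - 8q_C - 4(q_U + q_T) = 0.
Umbra's first-order condition: 405 - 8q_U - 4(q_C + q_T) = 0.
Talus's first-order condition: 396 - 8q_T - 4(q_C + q_U) = 0.
Adding the 3 conditions: 1199 − 8Q − 8Q = 0, i.e. Q = 1199/16.
Back-substituting: q_C = (398 − 1199/4)/4 = 393/16, q_U = (405 − 1199/4)/4 = 421/16, q_T = (396 − 1199/4)/4 = 385/16.

24.56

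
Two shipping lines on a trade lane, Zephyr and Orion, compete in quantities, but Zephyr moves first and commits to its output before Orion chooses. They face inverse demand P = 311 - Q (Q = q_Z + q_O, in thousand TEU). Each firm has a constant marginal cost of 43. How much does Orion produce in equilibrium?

Solve by backward induction. Given q_Z, the follower Orion maximises π_O = (311 - q_Z - q_O)q_O - 43q_O.
∂π_O/∂q_O = 268 - q_Z - 2q_O = 0 gives the reaction function q_O = (268 - q_Z)/2.
Zephyr substitutes q_O(q_Z) into its own profit: π_Z = q_Z(311 - q_Z - (268 - q_Z)/2) - 43q_Z = (177 - (1/2)q_Z)q_Z - 43q_Z.
Maximising: ∂π_Z/∂q_Z = 134 - q_Z = 0, giving q_Z = 134.
Then q_O = (268 - 134)/2 = 67.

67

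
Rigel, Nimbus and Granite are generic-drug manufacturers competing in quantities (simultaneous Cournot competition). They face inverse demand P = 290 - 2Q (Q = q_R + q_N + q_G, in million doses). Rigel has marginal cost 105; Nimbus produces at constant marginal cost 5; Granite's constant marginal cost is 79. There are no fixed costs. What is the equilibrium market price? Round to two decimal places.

119.75

Rigel's profit: π_R = (290 - 2Q)q_R - (105q_R). Setting ∂π_R/∂q_R = 0: 185 - 4q_R - 2(q_N + q_G) = 0.
Nimbus's first-order condition: 285 - 4q_N - 2(q_R + q_G) = 0.
Granite's profit: π_G = (290 - 2Q)q_G - (79q_G). Setting ∂π_G/∂q_G = 0: 211 - 4q_G - 2(q_R + q_N) = 0.
Summing all 3 equations gives 681 − 8Q = 0, hence Q = 681/8.
Back-substituting: q_R = (185 − 681/4)/2 = 59/8, q_N = (285 − 681/4)/2 = 459/8, q_G = (211 − 681/4)/2 = 163/8.
Total output Q = 681/8, so price P = 290 - 2·(681/8) = 479/4.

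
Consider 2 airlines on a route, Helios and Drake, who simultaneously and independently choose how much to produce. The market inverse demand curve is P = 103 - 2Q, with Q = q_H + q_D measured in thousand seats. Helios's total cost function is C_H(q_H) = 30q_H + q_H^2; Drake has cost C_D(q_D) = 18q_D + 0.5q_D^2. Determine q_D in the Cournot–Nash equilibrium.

14

Helios's profit: π_H = (103 - 2Q)q_H - (30q_H + q_H²). Setting ∂π_H/∂q_H = 0: 73 - 6q_H - 2(q_D) = 0.
Drake's first-order condition: 85 - 5q_D - 2(q_H) = 0.
Best responses: q_H = (73 - 2q_D)/6, q_D = (85 - 2q_H)/5.
Solving the pair: q_H = 15/2, q_D = 14.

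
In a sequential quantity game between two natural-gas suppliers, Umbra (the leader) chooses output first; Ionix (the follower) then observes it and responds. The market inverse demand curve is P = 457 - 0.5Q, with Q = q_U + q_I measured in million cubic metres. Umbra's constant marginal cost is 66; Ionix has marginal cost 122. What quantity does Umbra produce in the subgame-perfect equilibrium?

447

Solve by backward induction. Given q_U, the follower Ionix maximises π_I = (457 - (1/2)q_U - (1/2)q_I)q_I - 122q_I.
Setting the follower's marginal profit to zero, 335 - (1/2)q_U - q_I = 0, i.e. q_I = (335 - (1/2)q_U).
The leader anticipates this reaction. Substituting into P = 457 - 0.5Q gives P = 579/2 - (1/4)q_U, so π_U = (579/2 - (1/4)q_U)q_U - 66q_U.
The leader's first-order condition 447/2 - (1/2)q_U = 0 yields q_U = 447.
Then q_I = (335 - (1/2)·447) = 223/2.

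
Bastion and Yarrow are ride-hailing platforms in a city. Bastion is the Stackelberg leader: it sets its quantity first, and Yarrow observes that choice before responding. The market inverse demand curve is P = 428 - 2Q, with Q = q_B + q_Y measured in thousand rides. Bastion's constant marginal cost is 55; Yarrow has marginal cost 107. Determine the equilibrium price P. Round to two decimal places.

Solve by backward induction. Given q_B, the follower Yarrow maximises π_Y = (428 - 2q_B - 2q_Y)q_Y - 107q_Y.
Follower FOC: 321 - 2q_B - 4q_Y = 0, so q_Y(q_B) = (321 - 2q_B)/4.
The leader anticipates this reaction. Substituting into P = 428 - 2Q gives P = 535/2 - q_B, so π_B = (535/2 - q_B)q_B - 55q_B.
Maximising: ∂π_B/∂q_B = 425/2 - 2q_B = 0, giving q_B = 425/4.
Then q_Y = (321 - 2·(425/4))/4 = 217/8.
Total output Q = 1067/8, so price P = 428 - 2·(1067/8) = 645/4.

161.25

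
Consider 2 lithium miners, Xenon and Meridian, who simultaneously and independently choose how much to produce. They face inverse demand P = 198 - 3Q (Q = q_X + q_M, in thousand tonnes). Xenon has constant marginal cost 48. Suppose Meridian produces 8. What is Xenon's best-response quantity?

With the rival's output fixed at 8, Xenon's profit is π_X = (198 - 3·8 - 3q_X)q_X - (48q_X) = (174 - 3q_X)q_X - (48q_X).
∂π_X/∂q_X = 126 - 6q_X = 0, so q_X = 21.

21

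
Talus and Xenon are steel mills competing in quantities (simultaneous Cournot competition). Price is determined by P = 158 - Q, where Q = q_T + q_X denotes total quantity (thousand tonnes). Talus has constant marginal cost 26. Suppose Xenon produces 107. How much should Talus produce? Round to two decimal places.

12.50

With the rival's output fixed at 107, Talus's profit is π_T = (158 - 107 - q_T)q_T - (26q_T) = (51 - q_T)q_T - (26q_T).
∂π_T/∂q_T = 25 - 2q_T = 0, so q_T = 25/2.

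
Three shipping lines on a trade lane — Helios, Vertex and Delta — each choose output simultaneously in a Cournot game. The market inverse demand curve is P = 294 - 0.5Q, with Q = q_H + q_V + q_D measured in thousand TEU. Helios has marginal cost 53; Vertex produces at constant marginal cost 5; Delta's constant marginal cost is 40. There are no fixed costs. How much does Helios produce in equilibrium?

Helios's profit: π_H = (294 - 0.5Q)q_H - (53q_H). Setting ∂π_H/∂q_H = 0: 241 - q_H - (1/2)(q_V + q_D) = 0.
Vertex's profit: π_V = (294 - 0.5Q)q_V - (5q_V). Setting ∂π_V/∂q_V = 0: 289 - q_V - (1/2)(q_H + q_D) = 0.
Delta's profit: π_D = (294 - 0.5Q)q_D - (40q_D). Setting ∂π_D/∂q_D = 0: 254 - q_D - (1/2)(q_H + q_V) = 0.
Adding the 3 conditions: 784 − Q − Q = 0, i.e. Q = 392.
Back-substituting: q_H = (241 − 196)/(1/2) = 90, q_V = (289 − 196)/(1/2) = 186, q_D = (254 − 196)/(1/2) = 116.

90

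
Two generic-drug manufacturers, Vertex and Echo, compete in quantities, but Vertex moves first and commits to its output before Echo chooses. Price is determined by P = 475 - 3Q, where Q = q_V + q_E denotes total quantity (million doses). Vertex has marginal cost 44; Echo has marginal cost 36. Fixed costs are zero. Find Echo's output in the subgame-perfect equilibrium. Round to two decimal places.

Solve by backward induction. Given q_V, the follower Echo maximises π_E = (475 - 3q_V - 3q_E)q_E - 36q_E.
Setting the follower's marginal profit to zero, 439 - 3q_V - 6q_E = 0, i.e. q_E = (439 - 3q_V)/6.
The leader anticipates this reaction. Substituting into P = 475 - 3Q gives P = 511/2 - (3/2)q_V, so π_V = (511/2 - (3/2)q_V)q_V - 44q_V.
The leader's first-order condition 423/2 - 3q_V = 0 yields q_V = 141/2.
Then q_E = (439 - 3·(141/2))/6 = 455/12.

37.92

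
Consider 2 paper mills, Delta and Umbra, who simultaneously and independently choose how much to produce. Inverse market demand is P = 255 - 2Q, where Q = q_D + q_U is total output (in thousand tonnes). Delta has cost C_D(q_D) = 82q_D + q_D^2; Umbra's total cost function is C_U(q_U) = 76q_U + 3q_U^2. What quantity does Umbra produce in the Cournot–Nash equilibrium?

Delta's profit: π_D = (255 - 2Q)q_D - (82q_D + q_D²). Setting ∂π_D/∂q_D = 0: 173 - 6q_D - 2(q_U) = 0.
Umbra's profit: π_U = (255 - 2Q)q_U - (76q_U + 3q_U²). Setting ∂π_U/∂q_U = 0: 179 - 10q_U - 2(q_D) = 0.
So q_D = (173 - 2q_U)/6 and q_U = (179 - 2q_D)/10.
Solving the pair: q_D = 49/2, q_U = 13.

13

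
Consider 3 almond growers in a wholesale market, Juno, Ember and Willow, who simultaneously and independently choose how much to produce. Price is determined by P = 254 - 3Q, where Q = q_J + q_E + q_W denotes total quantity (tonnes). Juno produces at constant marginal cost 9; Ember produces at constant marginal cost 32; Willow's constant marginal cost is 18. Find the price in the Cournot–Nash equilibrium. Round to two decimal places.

78.25

Juno's profit: π_J = (254 - 3Q)q_J - (9q_J). Setting ∂π_J/∂q_J = 0: 245 - 6q_J - 3(q_E + q_W) = 0.
Ember's first-order condition: 222 - 6q_E - 3(q_J + q_W) = 0.
Willow's profit: π_W = (254 - 3Q)q_W - (18q_W). Setting ∂π_W/∂q_W = 0: 236 - 6q_W - 3(q_J + q_E) = 0.
Adding the 3 conditions: 703 − 6Q − 6Q = 0, i.e. Q = 703/12.
Back-substituting: q_J = (245 − 703/4)/3 = 277/12, q_E = (222 − 703/4)/3 = 185/12, q_W = (236 − 703/4)/3 = 241/12.
Total output Q = 703/12, so price P = 254 - 3·(703/12) = 313/4.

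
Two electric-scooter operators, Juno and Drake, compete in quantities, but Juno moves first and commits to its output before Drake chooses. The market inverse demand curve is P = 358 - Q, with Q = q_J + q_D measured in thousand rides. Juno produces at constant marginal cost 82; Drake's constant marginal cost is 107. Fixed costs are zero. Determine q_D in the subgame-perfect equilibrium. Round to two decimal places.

50.25

Solve by backward induction. Given q_J, the follower Drake maximises π_D = (358 - q_J - q_D)q_D - 107q_D.
Setting the follower's marginal profit to zero, 251 - q_J - 2q_D = 0, i.e. q_D = (251 - q_J)/2.
The leader anticipates this reaction. Substituting into P = 358 - Q gives P = 465/2 - (1/2)q_J, so π_J = (465/2 - (1/2)q_J)q_J - 82q_J.
Maximising: ∂π_J/∂q_J = 301/2 - q_J = 0, giving q_J = 301/2.
Then q_D = (251 - 301/2)/2 = 201/4.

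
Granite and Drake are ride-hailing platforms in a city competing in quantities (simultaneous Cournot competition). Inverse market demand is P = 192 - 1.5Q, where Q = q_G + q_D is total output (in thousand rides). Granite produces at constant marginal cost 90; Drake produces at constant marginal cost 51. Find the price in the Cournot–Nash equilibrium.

111

Granite's profit: π_G = (192 - 1.5Q)q_G - (90q_G). Setting ∂π_G/∂q_G = 0: 102 - 3q_G - (3/2)(q_D) = 0.
Drake's first-order condition: 141 - 3q_D - (3/2)(q_G) = 0.
Best responses: q_G = (102 - (3/2)q_D)/3, q_D = (141 - (3/2)q_G)/3.
Solving the pair: q_G = 14, q_D = 40.
Total output Q = 54, so price P = 192 - (3/2)·54 = 111.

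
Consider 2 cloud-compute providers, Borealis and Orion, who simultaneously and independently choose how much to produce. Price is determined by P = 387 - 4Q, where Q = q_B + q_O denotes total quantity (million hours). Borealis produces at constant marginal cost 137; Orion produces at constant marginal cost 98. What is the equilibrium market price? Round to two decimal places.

207.33

Borealis's profit: π_B = (387 - 4Q)q_B - (137q_B). Setting ∂π_B/∂q_B = 0: 250 - 8q_B - 4(q_O) = 0.
Orion's profit: π_O = (387 - 4Q)q_O - (98q_O). Setting ∂π_O/∂q_O = 0: 289 - 8q_O - 4(q_B) = 0.
Best responses: q_B = (250 - 4q_O)/8, q_O = (289 - 4q_B)/8.
Substituting one into the other gives q_B = 211/12 and q_O = 82/3.
Total output Q = 539/12, so price P = 387 - 4·(539/12) = 622/3.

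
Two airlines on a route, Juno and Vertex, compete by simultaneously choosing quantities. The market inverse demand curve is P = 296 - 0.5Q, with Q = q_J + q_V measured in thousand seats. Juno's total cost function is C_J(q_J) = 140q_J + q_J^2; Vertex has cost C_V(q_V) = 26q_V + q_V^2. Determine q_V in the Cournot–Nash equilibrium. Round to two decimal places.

83.66

Juno's profit: π_J = (296 - 0.5Q)q_J - (140q_J + q_J²). Setting ∂π_J/∂q_J = 0: 156 - 3q_J - (1/2)(q_V) = 0.
Vertex's first-order condition: 270 - 3q_V - (1/2)(q_J) = 0.
Rearranging gives the reaction functions q_J = (156 - (1/2)q_V)/3 and q_V = (270 - (1/2)q_J)/3.
Substituting one into the other gives q_J = 1332/35 and q_V = 83.6571.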